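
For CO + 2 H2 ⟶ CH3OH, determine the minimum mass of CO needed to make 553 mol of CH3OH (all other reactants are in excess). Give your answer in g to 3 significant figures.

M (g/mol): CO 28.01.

n(CH3OH) = 553.0 mol
n(CO) = (1/1) × 553.0 = 553.0 mol
mass = 553.0 × 28.01 = 15490 g

15500 g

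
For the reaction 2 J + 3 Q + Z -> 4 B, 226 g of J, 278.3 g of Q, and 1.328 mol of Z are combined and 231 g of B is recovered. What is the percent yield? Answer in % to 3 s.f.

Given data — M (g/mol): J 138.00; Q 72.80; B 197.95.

35.6 %

n(J) = 226.0 / 138.00 = 1.638 mol
n(Q) = 278.3 / 72.80 = 3.823 mol
n(Z) = 1.328 mol
n/ν for J = 1.638/2 = 0.8190
n/ν for Q = 3.823/3 = 1.274
n/ν for Z = 1.328/1 = 1.328
Smallest n/ν is J → limiting reagent.
theoretical n(B) = (4/2) × 1.638 = 3.276 mol → 648.5 g
% yield = 231 / 648.5 × 100 = 35.62 %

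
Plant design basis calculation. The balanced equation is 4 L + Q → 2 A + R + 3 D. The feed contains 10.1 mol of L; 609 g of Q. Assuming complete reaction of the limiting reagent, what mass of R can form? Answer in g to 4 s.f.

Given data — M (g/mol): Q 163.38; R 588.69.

1486 g

n(L) = 10.10 mol
n(Q) = 609.0 / 163.38 = 3.728 mol
n/ν → L: 2.525, Q: 3.728; L is limiting.
n(R) = (1/4) × 10.10 = 2.525 mol
mass = 2.525 × 588.69 = 1486 g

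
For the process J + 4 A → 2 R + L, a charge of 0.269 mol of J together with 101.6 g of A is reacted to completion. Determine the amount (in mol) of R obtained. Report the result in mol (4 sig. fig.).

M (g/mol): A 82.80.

n(J) = 0.2690 mol
n(A) = 101.6 / 82.80 = 1.227 mol
n/ν → J: 0.2690, A: 0.3068; J is limiting.
n(R) = (2/1) × 0.2690 = 0.5380 mol

0.5380 mol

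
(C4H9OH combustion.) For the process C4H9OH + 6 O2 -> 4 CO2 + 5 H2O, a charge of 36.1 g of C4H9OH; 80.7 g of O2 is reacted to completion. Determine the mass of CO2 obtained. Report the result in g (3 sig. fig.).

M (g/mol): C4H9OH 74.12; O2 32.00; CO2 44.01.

n(C4H9OH) = 36.10 / 74.12 = 0.4870 mol
n(O2) = 80.70 / 32.00 = 2.522 mol
n/ν → C4H9OH: 0.4870, O2: 0.4203; O2 is limiting.
n(CO2) = (4/6) × 2.522 = 1.681 mol
mass = 1.681 × 44.01 = 73.98 g

74.0 g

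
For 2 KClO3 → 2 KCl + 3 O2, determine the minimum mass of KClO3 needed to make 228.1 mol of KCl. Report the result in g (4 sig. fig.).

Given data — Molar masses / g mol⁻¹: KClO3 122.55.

27950 g

n(KCl) = 228.1 mol
n(KClO3) = (2/2) × 228.1 = 228.1 mol
mass = 228.1 × 122.55 = 27950 g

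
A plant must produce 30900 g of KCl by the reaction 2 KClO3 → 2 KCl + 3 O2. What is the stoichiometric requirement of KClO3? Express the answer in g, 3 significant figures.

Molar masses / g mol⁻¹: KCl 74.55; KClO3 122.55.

50800 g

n(KCl) = 30900 / 74.55 = 414.5 mol
n(KClO3) = (2/2) × 414.5 = 414.5 mol
mass = 414.5 × 122.55 = 50800 g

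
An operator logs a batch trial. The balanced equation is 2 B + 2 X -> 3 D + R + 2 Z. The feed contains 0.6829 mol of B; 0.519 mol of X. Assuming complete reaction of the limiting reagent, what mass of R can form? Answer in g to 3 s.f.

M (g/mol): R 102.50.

n(B) = 0.6829 mol
n(X) = 0.5190 mol
n/ν for B = 0.6829/2 = 0.3415
n/ν for X = 0.5190/2 = 0.2595
Smallest n/ν is X → limiting reagent.
n(R) = (1/2) × 0.5190 = 0.2595 mol
mass = 0.2595 × 102.50 = 26.60 g

26.6 g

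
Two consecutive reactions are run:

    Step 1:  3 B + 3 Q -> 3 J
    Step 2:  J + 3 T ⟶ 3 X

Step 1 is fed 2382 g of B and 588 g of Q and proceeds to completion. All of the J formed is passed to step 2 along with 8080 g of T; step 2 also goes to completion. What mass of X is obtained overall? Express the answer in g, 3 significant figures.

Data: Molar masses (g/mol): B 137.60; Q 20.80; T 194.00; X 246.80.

Step 1:
n(B) = 2382 / 137.60 = 17.31 mol
n(Q) = 588.0 / 20.80 = 28.27 mol
n/ν for B = 17.31/3 = 5.770
n/ν for Q = 28.27/3 = 9.423
Smallest n/ν is B → limiting reagent.
n(J) produced = (3/3) × 17.31 = 17.31 mol
Step 2:
n(J) available = 17.31 mol
n(T) = 8080 / 194.00 = 41.65 mol
n/ν for J = 17.31/1 = 17.31
n/ν for T = 41.65/3 = 13.88
Smallest n/ν is T → limiting reagent.
n(X) = (3/3) × 41.65 = 41.65 mol
mass = 41.65 × 246.80 = 10280 g

10300 g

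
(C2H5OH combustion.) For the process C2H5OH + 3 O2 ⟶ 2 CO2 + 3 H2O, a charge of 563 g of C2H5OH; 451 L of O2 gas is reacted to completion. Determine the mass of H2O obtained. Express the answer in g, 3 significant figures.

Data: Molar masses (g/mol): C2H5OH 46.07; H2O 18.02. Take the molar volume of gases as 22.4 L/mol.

n(C2H5OH) = 563.0 / 46.07 = 12.22 mol
n(O2) = 451.0 / 22.4 = 20.13 mol
n/ν for C2H5OH = 12.22/1 = 12.22
n/ν for O2 = 20.13/3 = 6.710
Smallest n/ν is O2 → limiting reagent.
n(H2O) = (3/3) × 20.13 = 20.13 mol
mass = 20.13 × 18.02 = 362.7 g

363 g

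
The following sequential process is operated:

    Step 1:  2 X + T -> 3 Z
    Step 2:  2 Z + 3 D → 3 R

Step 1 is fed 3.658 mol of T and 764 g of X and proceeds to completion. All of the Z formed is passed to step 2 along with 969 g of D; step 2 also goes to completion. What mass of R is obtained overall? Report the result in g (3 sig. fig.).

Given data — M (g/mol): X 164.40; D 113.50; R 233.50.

Step 1:
n(T) = 3.658 mol
n(X) = 764.0 / 164.40 = 4.647 mol
n/ν for T = 3.658/1 = 3.658
n/ν for X = 4.647/2 = 2.324
Smallest n/ν is X → limiting reagent.
n(Z) produced = (3/2) × 4.647 = 6.971 mol
Step 2:
n(Z) available = 6.971 mol
n(D) = 969.0 / 113.50 = 8.537 mol
n/ν for Z = 6.971/2 = 3.486
n/ν for D = 8.537/3 = 2.846
Smallest n/ν is D → limiting reagent.
n(R) = (3/3) × 8.537 = 8.537 mol
mass = 8.537 × 233.50 = 1993 g

1990 g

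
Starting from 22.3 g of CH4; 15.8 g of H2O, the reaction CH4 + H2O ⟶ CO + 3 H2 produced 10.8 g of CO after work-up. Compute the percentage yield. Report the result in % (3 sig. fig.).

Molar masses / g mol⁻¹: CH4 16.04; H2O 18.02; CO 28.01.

n(CH4) = 22.30 / 16.04 = 1.390 mol
n(H2O) = 15.80 / 18.02 = 0.8768 mol
n/ν for CH4 = 1.390/1 = 1.390
n/ν for H2O = 0.8768/1 = 0.8768
Smallest n/ν is H2O → limiting reagent.
theoretical n(CO) = (1/1) × 0.8768 = 0.8768 mol → 24.56 g
% yield = 10.8 / 24.56 × 100 = 43.97 %

44.0 %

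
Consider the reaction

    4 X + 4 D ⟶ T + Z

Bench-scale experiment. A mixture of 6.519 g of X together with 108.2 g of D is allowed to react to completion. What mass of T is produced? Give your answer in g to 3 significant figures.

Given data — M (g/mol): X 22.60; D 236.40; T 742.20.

53.5 g

n(X) = 6.519 / 22.60 = 0.2885 mol
n(D) = 108.2 / 236.40 = 0.4577 mol
n/ν for X = 0.2885/4 = 0.07213
n/ν for D = 0.4577/4 = 0.1144
Smallest n/ν is X → limiting reagent.
n(T) = (1/4) × 0.2885 = 0.07213 mol
mass = 0.07213 × 742.20 = 53.53 g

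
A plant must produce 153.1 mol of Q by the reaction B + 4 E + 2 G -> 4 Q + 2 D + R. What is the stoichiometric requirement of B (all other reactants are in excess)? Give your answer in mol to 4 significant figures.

n(Q) = 153.1 mol
n(B) = (1/4) × 153.1 = 38.28 mol

38.28 mol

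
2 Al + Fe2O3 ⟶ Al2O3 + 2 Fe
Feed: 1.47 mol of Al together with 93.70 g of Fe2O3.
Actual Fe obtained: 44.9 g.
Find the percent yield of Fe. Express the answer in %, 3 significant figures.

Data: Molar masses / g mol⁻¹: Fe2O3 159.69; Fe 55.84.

n(Al) = 1.470 mol
n(Fe2O3) = 93.70 / 159.69 = 0.5868 mol
n/ν for Al = 1.470/2 = 0.7350
n/ν for Fe2O3 = 0.5868/1 = 0.5868
Smallest n/ν is Fe2O3 → limiting reagent.
theoretical n(Fe) = (2/1) × 0.5868 = 1.174 mol → 65.56 g
% yield = 44.9 / 65.56 × 100 = 68.49 %

68.5 %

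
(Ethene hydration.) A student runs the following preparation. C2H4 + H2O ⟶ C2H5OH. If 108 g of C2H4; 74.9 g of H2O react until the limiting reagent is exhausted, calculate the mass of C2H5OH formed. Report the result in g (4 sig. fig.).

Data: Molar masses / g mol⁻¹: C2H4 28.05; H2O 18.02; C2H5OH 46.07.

n(C2H4) = 108.0 / 28.05 = 3.850 mol
n(H2O) = 74.90 / 18.02 = 4.156 mol
n/ν for C2H4 = 3.850/1 = 3.850
n/ν for H2O = 4.156/1 = 4.156
Smallest n/ν is C2H4 → limiting reagent.
n(C2H5OH) = (1/1) × 3.850 = 3.850 mol
mass = 3.850 × 46.07 = 177.4 g

177.4 g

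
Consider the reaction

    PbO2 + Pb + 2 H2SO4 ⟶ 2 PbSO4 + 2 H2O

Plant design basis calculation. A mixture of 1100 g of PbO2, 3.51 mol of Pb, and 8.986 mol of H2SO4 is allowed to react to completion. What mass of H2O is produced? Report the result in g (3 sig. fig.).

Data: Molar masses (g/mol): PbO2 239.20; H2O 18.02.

n(PbO2) = 1100 / 239.20 = 4.599 mol
n(Pb) = 3.510 mol
n(H2SO4) = 8.986 mol
n/ν for PbO2 = 4.599/1 = 4.599
n/ν for Pb = 3.510/1 = 3.510
n/ν for H2SO4 = 8.986/2 = 4.493
Smallest n/ν is Pb → limiting reagent.
n(H2O) = (2/1) × 3.510 = 7.020 mol
mass = 7.020 × 18.02 = 126.5 g

127 g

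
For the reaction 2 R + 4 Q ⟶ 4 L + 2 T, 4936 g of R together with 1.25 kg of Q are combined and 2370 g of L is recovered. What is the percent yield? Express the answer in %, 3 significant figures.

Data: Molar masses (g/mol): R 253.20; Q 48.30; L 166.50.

n(R) = 4936 / 253.20 = 19.49 mol
n(Q) = 1.250×1000 / 48.30 = 25.88 mol
n/ν for R = 19.49/2 = 9.745
n/ν for Q = 25.88/4 = 6.470
Smallest n/ν is Q → limiting reagent.
theoretical n(L) = (4/4) × 25.88 = 25.88 mol → 4309 g
% yield = 2370 / 4309 × 100 = 55.00 %

55.0 %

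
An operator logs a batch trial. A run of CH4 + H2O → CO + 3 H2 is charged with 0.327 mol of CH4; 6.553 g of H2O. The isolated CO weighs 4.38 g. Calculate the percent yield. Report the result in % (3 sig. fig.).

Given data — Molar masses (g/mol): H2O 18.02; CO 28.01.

n(CH4) = 0.3270 mol
n(H2O) = 6.553 / 18.02 = 0.3637 mol
n/ν for CH4 = 0.3270/1 = 0.3270
n/ν for H2O = 0.3637/1 = 0.3637
Smallest n/ν is CH4 → limiting reagent.
theoretical n(CO) = (1/1) × 0.3270 = 0.3270 mol → 9.159 g
% yield = 4.38 / 9.159 × 100 = 47.82 %

47.8 %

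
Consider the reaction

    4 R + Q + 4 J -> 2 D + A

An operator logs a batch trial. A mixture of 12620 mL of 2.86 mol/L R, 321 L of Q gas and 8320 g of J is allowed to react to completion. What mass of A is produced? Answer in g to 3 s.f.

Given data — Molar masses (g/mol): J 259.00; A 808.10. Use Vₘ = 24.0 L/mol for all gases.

n(R) = 2.86 × 12620/1000 = 36.09 mol
n(Q) = 321.0 / 24.0 = 13.38 mol
n(J) = 8320 / 259.00 = 32.12 mol
n/ν → R: 9.023, Q: 13.38, J: 8.030; J is limiting.
n(A) = (1/4) × 32.12 = 8.030 mol
mass = 8.030 × 808.10 = 6489 g

6490 g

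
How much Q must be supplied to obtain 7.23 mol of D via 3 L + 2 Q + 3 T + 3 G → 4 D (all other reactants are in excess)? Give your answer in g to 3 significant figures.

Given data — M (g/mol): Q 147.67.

534 g

n(D) = 7.230 mol
n(Q) = (2/4) × 7.230 = 3.615 mol
mass = 3.615 × 147.67 = 533.8 g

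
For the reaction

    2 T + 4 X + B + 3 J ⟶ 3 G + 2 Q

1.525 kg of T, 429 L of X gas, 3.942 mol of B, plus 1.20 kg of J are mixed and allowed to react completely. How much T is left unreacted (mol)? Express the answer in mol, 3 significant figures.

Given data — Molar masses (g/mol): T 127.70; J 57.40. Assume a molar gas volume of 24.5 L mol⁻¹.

4.06 mol

n(T) = 1.525×1000 / 127.70 = 11.94 mol
n(X) = 429.0 / 24.5 = 17.51 mol
n(B) = 3.942 mol
n(J) = 1.200×1000 / 57.40 = 20.91 mol
n/ν → T: 5.970, X: 4.378, B: 3.942, J: 6.970; B is limiting.
T consumed = (2/1) × 3.942 = 7.884 mol
T remaining = 11.94 − 7.884 = 4.056 mol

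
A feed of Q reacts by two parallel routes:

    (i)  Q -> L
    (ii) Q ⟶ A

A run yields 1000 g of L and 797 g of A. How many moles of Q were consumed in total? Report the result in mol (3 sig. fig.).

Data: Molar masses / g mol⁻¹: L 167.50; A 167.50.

10.7 mol

n(L) = 1000 / 167.50 = 5.970 mol
n(A) = 797 / 167.50 = 4.758 mol
n(Q) via (i) = (1/1)×5.970 = 5.970 mol
n(Q) via (ii) = (1/1)×4.758 = 4.758 mol
total n(Q) = 5.970 + 4.758 = 10.73 mol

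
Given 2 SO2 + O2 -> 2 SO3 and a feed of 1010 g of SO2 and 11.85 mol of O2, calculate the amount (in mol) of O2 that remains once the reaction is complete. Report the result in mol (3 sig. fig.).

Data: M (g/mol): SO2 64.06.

3.97 mol

n(SO2) = 1010 / 64.06 = 15.77 mol
n(O2) = 11.85 mol
n/ν for SO2 = 15.77/2 = 7.885
n/ν for O2 = 11.85/1 = 11.85
Smallest n/ν is SO2 → limiting reagent.
O2 consumed = (1/2) × 15.77 = 7.885 mol
O2 remaining = 11.85 − 7.885 = 3.965 mol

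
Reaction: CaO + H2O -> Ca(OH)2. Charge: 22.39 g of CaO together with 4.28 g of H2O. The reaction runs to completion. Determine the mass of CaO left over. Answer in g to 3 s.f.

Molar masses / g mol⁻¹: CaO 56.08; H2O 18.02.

n(CaO) = 22.39 / 56.08 = 0.3993 mol
n(H2O) = 4.280 / 18.02 = 0.2375 mol
n/ν for CaO = 0.3993/1 = 0.3993
n/ν for H2O = 0.2375/1 = 0.2375
Smallest n/ν is H2O → limiting reagent.
CaO consumed = (1/1) × 0.2375 = 0.2375 mol
CaO remaining = 0.3993 − 0.2375 = 0.1618 mol
mass = 0.1618 × 56.08 = 9.074 g

9.07 g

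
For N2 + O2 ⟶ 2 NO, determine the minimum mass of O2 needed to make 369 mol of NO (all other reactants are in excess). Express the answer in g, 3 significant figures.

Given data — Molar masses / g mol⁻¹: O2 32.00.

n(NO) = 369.0 mol
n(O2) = (1/2) × 369.0 = 184.5 mol
mass = 184.5 × 32.00 = 5904 g

5900 g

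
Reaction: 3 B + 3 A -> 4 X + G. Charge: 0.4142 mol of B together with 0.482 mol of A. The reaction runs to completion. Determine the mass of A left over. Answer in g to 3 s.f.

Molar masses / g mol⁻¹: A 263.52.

n(B) = 0.4142 mol
n(A) = 0.4820 mol
n/ν for B = 0.4142/3 = 0.1381
n/ν for A = 0.4820/3 = 0.1607
Smallest n/ν is B → limiting reagent.
A consumed = (3/3) × 0.4142 = 0.4142 mol
A remaining = 0.4820 − 0.4142 = 0.06780 mol
mass = 0.06780 × 263.52 = 17.87 g

17.9 g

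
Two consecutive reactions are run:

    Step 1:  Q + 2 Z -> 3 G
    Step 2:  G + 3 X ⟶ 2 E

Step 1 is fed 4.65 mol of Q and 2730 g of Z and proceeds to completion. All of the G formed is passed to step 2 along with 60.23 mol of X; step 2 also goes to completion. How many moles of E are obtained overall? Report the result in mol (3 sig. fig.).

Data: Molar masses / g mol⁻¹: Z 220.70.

Step 1:
n(Q) = 4.650 mol
n(Z) = 2730 / 220.70 = 12.37 mol
n/ν → Q: 4.650, Z: 6.185; Q is limiting.
n(G) produced = (3/1) × 4.650 = 13.95 mol
Step 2:
n(G) available = 13.95 mol
n(X) = 60.23 mol
n/ν → G: 13.95, X: 20.08; G is limiting.
n(E) = (2/1) × 13.95 = 27.90 mol

27.9 mol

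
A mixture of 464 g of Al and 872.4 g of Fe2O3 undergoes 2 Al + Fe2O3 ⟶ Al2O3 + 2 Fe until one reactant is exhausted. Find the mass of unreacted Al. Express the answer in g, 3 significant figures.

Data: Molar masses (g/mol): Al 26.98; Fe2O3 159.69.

n(Al) = 464.0 / 26.98 = 17.20 mol
n(Fe2O3) = 872.4 / 159.69 = 5.463 mol
n/ν for Al = 17.20/2 = 8.600
n/ν for Fe2O3 = 5.463/1 = 5.463
Smallest n/ν is Fe2O3 → limiting reagent.
Al consumed = (2/1) × 5.463 = 10.93 mol
Al remaining = 17.20 − 10.93 = 6.270 mol
mass = 6.270 × 26.98 = 169.2 g

169 g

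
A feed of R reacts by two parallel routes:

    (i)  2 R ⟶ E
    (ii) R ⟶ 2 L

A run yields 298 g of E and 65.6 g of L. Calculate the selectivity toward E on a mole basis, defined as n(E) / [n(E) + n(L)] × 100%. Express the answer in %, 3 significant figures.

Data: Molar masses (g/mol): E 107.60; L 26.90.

n(E) = 298 / 107.60 = 2.770 mol
n(L) = 65.6 / 26.90 = 2.439 mol
selectivity = 2.770/(2.770+2.439) × 100 = 53.18 %

53.2 %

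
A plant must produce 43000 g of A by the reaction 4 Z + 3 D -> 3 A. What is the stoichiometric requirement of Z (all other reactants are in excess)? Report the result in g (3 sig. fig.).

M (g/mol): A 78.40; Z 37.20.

n(A) = 43000 / 78.40 = 548.5 mol
n(Z) = (4/3) × 548.5 = 731.3 mol
mass = 731.3 × 37.20 = 27200 g

27200 g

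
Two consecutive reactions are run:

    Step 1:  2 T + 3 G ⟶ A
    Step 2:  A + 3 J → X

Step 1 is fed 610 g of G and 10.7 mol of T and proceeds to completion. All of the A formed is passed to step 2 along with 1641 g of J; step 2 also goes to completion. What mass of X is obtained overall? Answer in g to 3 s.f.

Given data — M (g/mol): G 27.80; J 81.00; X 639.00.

Step 1:
n(G) = 610.0 / 27.80 = 21.94 mol
n(T) = 10.70 mol
n/ν → G: 7.313, T: 5.350; T is limiting.
n(A) produced = (1/2) × 10.70 = 5.350 mol
Step 2:
n(A) available = 5.350 mol
n(J) = 1641 / 81.00 = 20.26 mol
n/ν → A: 5.350, J: 6.753; A is limiting.
n(X) = (1/1) × 5.350 = 5.350 mol
mass = 5.350 × 639.00 = 3419 g

3420 g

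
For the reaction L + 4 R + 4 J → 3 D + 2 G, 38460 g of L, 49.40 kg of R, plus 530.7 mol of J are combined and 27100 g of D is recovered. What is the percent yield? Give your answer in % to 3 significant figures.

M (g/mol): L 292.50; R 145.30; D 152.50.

n(L) = 38460 / 292.50 = 131.5 mol
n(R) = 49.40×1000 / 145.30 = 340.0 mol
n(J) = 530.7 mol
n/ν for L = 131.5/1 = 131.5
n/ν for R = 340.0/4 = 85.00
n/ν for J = 530.7/4 = 132.7
Smallest n/ν is R → limiting reagent.
theoretical n(D) = (3/4) × 340.0 = 255.0 mol → 38890 g
% yield = 27100 / 38890 × 100 = 69.68 %

69.7 %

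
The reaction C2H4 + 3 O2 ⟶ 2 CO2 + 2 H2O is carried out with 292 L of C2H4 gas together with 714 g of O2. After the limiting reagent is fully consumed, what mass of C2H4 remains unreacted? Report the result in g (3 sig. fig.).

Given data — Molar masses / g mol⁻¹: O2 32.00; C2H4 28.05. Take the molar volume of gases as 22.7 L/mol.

n(C2H4) = 292.0 / 22.7 = 12.86 mol
n(O2) = 714.0 / 32.00 = 22.31 mol
n/ν for C2H4 = 12.86/1 = 12.86
n/ν for O2 = 22.31/3 = 7.437
Smallest n/ν is O2 → limiting reagent.
C2H4 consumed = (1/3) × 22.31 = 7.437 mol
C2H4 remaining = 12.86 − 7.437 = 5.423 mol
mass = 5.423 × 28.05 = 152.1 g

152 g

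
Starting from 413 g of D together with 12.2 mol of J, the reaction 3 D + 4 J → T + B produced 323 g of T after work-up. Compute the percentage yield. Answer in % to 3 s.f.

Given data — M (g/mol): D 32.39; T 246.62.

n(D) = 413.0 / 32.39 = 12.75 mol
n(J) = 12.20 mol
n/ν for D = 12.75/3 = 4.250
n/ν for J = 12.20/4 = 3.050
Smallest n/ν is J → limiting reagent.
theoretical n(T) = (1/4) × 12.20 = 3.050 mol → 752.2 g
% yield = 323 / 752.2 × 100 = 42.94 %

42.9 %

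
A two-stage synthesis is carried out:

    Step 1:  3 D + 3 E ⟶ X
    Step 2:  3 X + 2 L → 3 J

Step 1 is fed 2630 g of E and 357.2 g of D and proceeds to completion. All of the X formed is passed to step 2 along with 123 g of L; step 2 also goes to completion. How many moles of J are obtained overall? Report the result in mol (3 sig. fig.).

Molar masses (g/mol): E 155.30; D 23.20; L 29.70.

Step 1:
n(E) = 2630 / 155.30 = 16.93 mol
n(D) = 357.2 / 23.20 = 15.40 mol
n/ν → E: 5.643, D: 5.133; D is limiting.
n(X) produced = (1/3) × 15.40 = 5.133 mol
Step 2:
n(X) available = 5.133 mol
n(L) = 123.0 / 29.70 = 4.141 mol
n/ν → X: 1.711, L: 2.071; X is limiting.
n(J) = (3/3) × 5.133 = 5.133 mol

5.13 mol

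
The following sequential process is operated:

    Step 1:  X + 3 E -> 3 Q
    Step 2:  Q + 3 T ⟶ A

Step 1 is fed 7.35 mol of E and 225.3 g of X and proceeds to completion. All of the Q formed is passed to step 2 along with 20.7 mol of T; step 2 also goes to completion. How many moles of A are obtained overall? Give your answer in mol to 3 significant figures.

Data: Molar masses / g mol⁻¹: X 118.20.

Step 1:
n(E) = 7.350 mol
n(X) = 225.3 / 118.20 = 1.906 mol
n/ν for E = 7.350/3 = 2.450
n/ν for X = 1.906/1 = 1.906
Smallest n/ν is X → limiting reagent.
n(Q) produced = (3/1) × 1.906 = 5.718 mol
Step 2:
n(Q) available = 5.718 mol
n(T) = 20.70 mol
n/ν for Q = 5.718/1 = 5.718
n/ν for T = 20.70/3 = 6.900
Smallest n/ν is Q → limiting reagent.
n(A) = (1/1) × 5.718 = 5.718 mol

5.72 mol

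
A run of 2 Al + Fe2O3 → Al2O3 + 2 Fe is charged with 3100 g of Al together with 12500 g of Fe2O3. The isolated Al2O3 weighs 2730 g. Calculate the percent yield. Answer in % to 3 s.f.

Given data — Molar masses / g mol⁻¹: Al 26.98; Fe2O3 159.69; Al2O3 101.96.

46.6 %

n(Al) = 3100 / 26.98 = 114.9 mol
n(Fe2O3) = 12500 / 159.69 = 78.28 mol
n/ν for Al = 114.9/2 = 57.45
n/ν for Fe2O3 = 78.28/1 = 78.28
Smallest n/ν is Al → limiting reagent.
theoretical n(Al2O3) = (1/2) × 114.9 = 57.45 mol → 5858 g
% yield = 2730 / 5858 × 100 = 46.60 %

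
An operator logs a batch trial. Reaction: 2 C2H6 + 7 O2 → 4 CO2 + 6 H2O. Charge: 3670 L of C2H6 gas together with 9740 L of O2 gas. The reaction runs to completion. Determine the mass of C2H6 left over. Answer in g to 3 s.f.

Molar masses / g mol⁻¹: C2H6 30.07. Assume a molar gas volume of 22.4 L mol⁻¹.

n(C2H6) = 3670 / 22.4 = 163.8 mol
n(O2) = 9740 / 22.4 = 434.8 mol
n/ν → C2H6: 81.90, O2: 62.11; O2 is limiting.
C2H6 consumed = (2/7) × 434.8 = 124.2 mol
C2H6 remaining = 163.8 − 124.2 = 39.60 mol
mass = 39.60 × 30.07 = 1191 g

1190 g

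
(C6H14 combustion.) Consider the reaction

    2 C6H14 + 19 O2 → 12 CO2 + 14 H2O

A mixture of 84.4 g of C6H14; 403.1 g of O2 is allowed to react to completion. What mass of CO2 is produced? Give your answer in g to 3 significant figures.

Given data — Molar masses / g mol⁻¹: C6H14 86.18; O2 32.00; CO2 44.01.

259 g

n(C6H14) = 84.40 / 86.18 = 0.9793 mol
n(O2) = 403.1 / 32.00 = 12.60 mol
n/ν for C6H14 = 0.9793/2 = 0.4897
n/ν for O2 = 12.60/19 = 0.6632
Smallest n/ν is C6H14 → limiting reagent.
n(CO2) = (12/2) × 0.9793 = 5.876 mol
mass = 5.876 × 44.01 = 258.6 g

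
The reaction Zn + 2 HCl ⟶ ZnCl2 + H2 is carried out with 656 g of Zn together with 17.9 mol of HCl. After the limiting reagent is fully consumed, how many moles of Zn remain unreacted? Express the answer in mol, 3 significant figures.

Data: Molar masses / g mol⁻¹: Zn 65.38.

1.08 mol

n(Zn) = 656.0 / 65.38 = 10.03 mol
n(HCl) = 17.90 mol
n/ν for Zn = 10.03/1 = 10.03
n/ν for HCl = 17.90/2 = 8.950
Smallest n/ν is HCl → limiting reagent.
Zn consumed = (1/2) × 17.90 = 8.950 mol
Zn remaining = 10.03 − 8.950 = 1.080 mol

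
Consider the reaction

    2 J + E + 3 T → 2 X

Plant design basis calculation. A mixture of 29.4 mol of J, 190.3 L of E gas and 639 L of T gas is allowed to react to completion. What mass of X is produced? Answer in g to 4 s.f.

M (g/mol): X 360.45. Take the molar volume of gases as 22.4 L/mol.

n(J) = 29.40 mol
n(E) = 190.3 / 22.4 = 8.496 mol
n(T) = 639.0 / 22.4 = 28.53 mol
n/ν → J: 14.70, E: 8.496, T: 9.510; E is limiting.
n(X) = (2/1) × 8.496 = 16.99 mol
mass = 16.99 × 360.45 = 6124 g

6124 g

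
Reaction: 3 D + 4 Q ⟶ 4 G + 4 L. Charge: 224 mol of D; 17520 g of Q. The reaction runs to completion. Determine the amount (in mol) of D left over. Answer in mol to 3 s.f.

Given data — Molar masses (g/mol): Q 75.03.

48.9 mol

n(D) = 224.0 mol
n(Q) = 17520 / 75.03 = 233.5 mol
n/ν → D: 74.67, Q: 58.38; Q is limiting.
D consumed = (3/4) × 233.5 = 175.1 mol
D remaining = 224.0 − 175.1 = 48.90 mol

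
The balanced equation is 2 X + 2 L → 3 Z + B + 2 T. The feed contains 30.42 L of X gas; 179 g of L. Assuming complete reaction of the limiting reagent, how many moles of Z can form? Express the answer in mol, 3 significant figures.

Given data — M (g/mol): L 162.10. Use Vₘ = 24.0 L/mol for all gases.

n(X) = 30.42 / 24.0 = 1.268 mol
n(L) = 179.0 / 162.10 = 1.104 mol
n/ν for X = 1.268/2 = 0.6340
n/ν for L = 1.104/2 = 0.5520
Smallest n/ν is L → limiting reagent.
n(Z) = (3/2) × 1.104 = 1.656 mol

1.66 mol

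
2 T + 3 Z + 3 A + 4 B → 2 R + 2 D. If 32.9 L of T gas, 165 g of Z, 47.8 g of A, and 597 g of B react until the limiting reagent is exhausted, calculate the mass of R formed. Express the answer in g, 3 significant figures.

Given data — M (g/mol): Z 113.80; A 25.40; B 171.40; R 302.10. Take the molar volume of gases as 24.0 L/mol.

292 g

n(T) = 32.90 / 24.0 = 1.371 mol
n(Z) = 165.0 / 113.80 = 1.450 mol
n(A) = 47.80 / 25.40 = 1.882 mol
n(B) = 597.0 / 171.40 = 3.483 mol
n/ν for T = 1.371/2 = 0.6855
n/ν for Z = 1.450/3 = 0.4833
n/ν for A = 1.882/3 = 0.6273
n/ν for B = 3.483/4 = 0.8708
Smallest n/ν is Z → limiting reagent.
n(R) = (2/3) × 1.450 = 0.9667 mol
mass = 0.9667 × 302.10 = 292.0 g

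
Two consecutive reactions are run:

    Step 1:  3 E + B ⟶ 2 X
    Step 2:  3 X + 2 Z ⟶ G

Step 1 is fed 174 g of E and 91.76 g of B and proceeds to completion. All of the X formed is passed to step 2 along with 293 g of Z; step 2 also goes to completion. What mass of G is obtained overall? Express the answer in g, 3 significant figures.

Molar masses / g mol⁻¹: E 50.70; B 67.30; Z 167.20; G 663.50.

Step 1:
n(E) = 174.0 / 50.70 = 3.432 mol
n(B) = 91.76 / 67.30 = 1.363 mol
n/ν for E = 3.432/3 = 1.144
n/ν for B = 1.363/1 = 1.363
Smallest n/ν is E → limiting reagent.
n(X) produced = (2/3) × 3.432 = 2.288 mol
Step 2:
n(X) available = 2.288 mol
n(Z) = 293.0 / 167.20 = 1.752 mol
n/ν for X = 2.288/3 = 0.7627
n/ν for Z = 1.752/2 = 0.8760
Smallest n/ν is X → limiting reagent.
n(G) = (1/3) × 2.288 = 0.7627 mol
mass = 0.7627 × 663.50 = 506.1 g

506 g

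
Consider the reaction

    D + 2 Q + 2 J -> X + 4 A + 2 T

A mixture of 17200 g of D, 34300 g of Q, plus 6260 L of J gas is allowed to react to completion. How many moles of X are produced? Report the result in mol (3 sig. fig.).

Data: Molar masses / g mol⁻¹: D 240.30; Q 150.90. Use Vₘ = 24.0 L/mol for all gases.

71.6 mol

n(D) = 17200 / 240.30 = 71.58 mol
n(Q) = 34300 / 150.90 = 227.3 mol
n(J) = 6260 / 24.0 = 260.8 mol
n/ν → D: 71.58, Q: 113.7, J: 130.4; D is limiting.
n(X) = (1/1) × 71.58 = 71.58 mol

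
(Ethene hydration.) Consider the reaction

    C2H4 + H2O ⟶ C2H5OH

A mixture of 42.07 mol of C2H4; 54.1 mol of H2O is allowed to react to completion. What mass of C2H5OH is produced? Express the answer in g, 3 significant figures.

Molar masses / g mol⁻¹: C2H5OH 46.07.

n(C2H4) = 42.07 mol
n(H2O) = 54.10 mol
n/ν → C2H4: 42.07, H2O: 54.10; C2H4 is limiting.
n(C2H5OH) = (1/1) × 42.07 = 42.07 mol
mass = 42.07 × 46.07 = 1938 g

1940 g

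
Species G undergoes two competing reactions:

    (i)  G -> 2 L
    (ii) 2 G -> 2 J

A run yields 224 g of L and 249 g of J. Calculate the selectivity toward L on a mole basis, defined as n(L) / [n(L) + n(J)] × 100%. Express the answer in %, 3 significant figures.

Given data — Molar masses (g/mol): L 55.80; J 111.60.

64.3 %

n(L) = 224 / 55.80 = 4.014 mol
n(J) = 249 / 111.60 = 2.231 mol
selectivity = 4.014/(4.014+2.231) × 100 = 64.28 %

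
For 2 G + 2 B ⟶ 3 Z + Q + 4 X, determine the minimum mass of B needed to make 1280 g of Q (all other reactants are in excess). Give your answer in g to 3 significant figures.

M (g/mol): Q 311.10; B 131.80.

1080 g

n(Q) = 1280 / 311.10 = 4.114 mol
n(B) = (2/1) × 4.114 = 8.228 mol
mass = 8.228 × 131.80 = 1084 g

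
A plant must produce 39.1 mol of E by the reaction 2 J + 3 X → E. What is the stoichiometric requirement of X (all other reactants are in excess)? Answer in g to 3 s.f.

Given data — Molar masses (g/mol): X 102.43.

12000 g

n(E) = 39.10 mol
n(X) = (3/1) × 39.10 = 117.3 mol
mass = 117.3 × 102.43 = 12020 g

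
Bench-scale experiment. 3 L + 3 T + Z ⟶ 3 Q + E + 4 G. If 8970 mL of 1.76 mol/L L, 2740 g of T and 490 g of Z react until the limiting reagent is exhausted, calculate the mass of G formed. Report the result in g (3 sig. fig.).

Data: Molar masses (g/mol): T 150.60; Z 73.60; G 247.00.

5200 g

n(L) = 1.76 × 8970/1000 = 15.79 mol
n(T) = 2740 / 150.60 = 18.19 mol
n(Z) = 490.0 / 73.60 = 6.658 mol
n/ν → L: 5.263, T: 6.063, Z: 6.658; L is limiting.
n(G) = (4/3) × 15.79 = 21.05 mol
mass = 21.05 × 247.00 = 5199 g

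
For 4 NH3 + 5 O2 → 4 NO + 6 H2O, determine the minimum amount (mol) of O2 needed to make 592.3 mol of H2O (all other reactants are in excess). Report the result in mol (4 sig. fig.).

493.6 mol

n(H2O) = 592.3 mol
n(O2) = (5/6) × 592.3 = 493.6 mol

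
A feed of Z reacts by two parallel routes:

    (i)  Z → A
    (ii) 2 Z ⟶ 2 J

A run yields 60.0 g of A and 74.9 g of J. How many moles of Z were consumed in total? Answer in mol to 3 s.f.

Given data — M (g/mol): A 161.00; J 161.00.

n(A) = 60.0 / 161.00 = 0.3727 mol
n(J) = 74.9 / 161.00 = 0.4652 mol
n(Z) via (i) = (1/1)×0.3727 = 0.3727 mol
n(Z) via (ii) = (2/2)×0.4652 = 0.4652 mol
total n(Z) = 0.3727 + 0.4652 = 0.8379 mol

0.838 mol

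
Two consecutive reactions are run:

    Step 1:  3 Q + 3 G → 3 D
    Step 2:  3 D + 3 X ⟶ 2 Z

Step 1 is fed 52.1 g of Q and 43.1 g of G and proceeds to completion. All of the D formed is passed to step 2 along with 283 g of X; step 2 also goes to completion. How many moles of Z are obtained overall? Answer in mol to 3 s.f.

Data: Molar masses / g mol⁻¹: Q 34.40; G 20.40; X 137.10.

Step 1:
n(Q) = 52.10 / 34.40 = 1.515 mol
n(G) = 43.10 / 20.40 = 2.113 mol
n/ν for Q = 1.515/3 = 0.5050
n/ν for G = 2.113/3 = 0.7043
Smallest n/ν is Q → limiting reagent.
n(D) produced = (3/3) × 1.515 = 1.515 mol
Step 2:
n(D) available = 1.515 mol
n(X) = 283.0 / 137.10 = 2.064 mol
n/ν for D = 1.515/3 = 0.5050
n/ν for X = 2.064/3 = 0.6880
Smallest n/ν is D → limiting reagent.
n(Z) = (2/3) × 1.515 = 1.010 mol

1.01 mol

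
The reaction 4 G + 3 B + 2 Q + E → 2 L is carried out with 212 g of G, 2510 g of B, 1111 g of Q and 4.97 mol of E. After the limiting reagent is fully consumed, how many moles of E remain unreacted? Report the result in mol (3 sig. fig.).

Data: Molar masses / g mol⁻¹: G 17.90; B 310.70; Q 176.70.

n(G) = 212.0 / 17.90 = 11.84 mol
n(B) = 2510 / 310.70 = 8.079 mol
n(Q) = 1111 / 176.70 = 6.287 mol
n(E) = 4.970 mol
n/ν → G: 2.960, B: 2.693, Q: 3.144, E: 4.970; B is limiting.
E consumed = (1/3) × 8.079 = 2.693 mol
E remaining = 4.970 − 2.693 = 2.277 mol

2.28 mol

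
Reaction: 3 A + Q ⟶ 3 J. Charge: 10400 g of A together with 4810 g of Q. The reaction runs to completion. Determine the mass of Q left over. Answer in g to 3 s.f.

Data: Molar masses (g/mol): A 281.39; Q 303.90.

1070 g

n(A) = 10400 / 281.39 = 36.96 mol
n(Q) = 4810 / 303.90 = 15.83 mol
n/ν → A: 12.32, Q: 15.83; A is limiting.
Q consumed = (1/3) × 36.96 = 12.32 mol
Q remaining = 15.83 − 12.32 = 3.510 mol
mass = 3.510 × 303.90 = 1067 g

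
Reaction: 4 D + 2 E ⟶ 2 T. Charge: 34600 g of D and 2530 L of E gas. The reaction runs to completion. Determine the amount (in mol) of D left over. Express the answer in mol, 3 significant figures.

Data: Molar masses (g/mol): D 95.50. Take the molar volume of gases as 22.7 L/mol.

n(D) = 34600 / 95.50 = 362.3 mol
n(E) = 2530 / 22.7 = 111.5 mol
n/ν for D = 362.3/4 = 90.58
n/ν for E = 111.5/2 = 55.75
Smallest n/ν is E → limiting reagent.
D consumed = (4/2) × 111.5 = 223.0 mol
D remaining = 362.3 − 223.0 = 139.3 mol

139 mol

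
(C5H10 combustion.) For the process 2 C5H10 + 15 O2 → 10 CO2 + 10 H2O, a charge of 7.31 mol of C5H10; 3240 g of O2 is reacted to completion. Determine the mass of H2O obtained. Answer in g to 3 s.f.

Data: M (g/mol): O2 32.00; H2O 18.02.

659 g

n(C5H10) = 7.310 mol
n(O2) = 3240 / 32.00 = 101.3 mol
n/ν → C5H10: 3.655, O2: 6.753; C5H10 is limiting.
n(H2O) = (10/2) × 7.310 = 36.55 mol
mass = 36.55 × 18.02 = 658.6 g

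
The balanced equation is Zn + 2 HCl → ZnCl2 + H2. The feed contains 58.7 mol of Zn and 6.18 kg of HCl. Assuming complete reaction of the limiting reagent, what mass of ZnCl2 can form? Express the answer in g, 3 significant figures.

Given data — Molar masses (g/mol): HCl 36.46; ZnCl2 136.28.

n(Zn) = 58.70 mol
n(HCl) = 6.180×1000 / 36.46 = 169.5 mol
n/ν for Zn = 58.70/1 = 58.70
n/ν for HCl = 169.5/2 = 84.75
Smallest n/ν is Zn → limiting reagent.
n(ZnCl2) = (1/1) × 58.70 = 58.70 mol
mass = 58.70 × 136.28 = 8000 g

8000 g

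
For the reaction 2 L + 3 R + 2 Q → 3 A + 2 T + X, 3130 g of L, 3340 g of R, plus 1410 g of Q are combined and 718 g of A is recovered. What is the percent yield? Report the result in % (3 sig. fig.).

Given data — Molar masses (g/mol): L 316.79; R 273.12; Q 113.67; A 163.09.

n(L) = 3130 / 316.79 = 9.880 mol
n(R) = 3340 / 273.12 = 12.23 mol
n(Q) = 1410 / 113.67 = 12.40 mol
n/ν → L: 4.940, R: 4.077, Q: 6.200; R is limiting.
theoretical n(A) = (3/3) × 12.23 = 12.23 mol → 1995 g
% yield = 718 / 1995 × 100 = 35.99 %

36.0 %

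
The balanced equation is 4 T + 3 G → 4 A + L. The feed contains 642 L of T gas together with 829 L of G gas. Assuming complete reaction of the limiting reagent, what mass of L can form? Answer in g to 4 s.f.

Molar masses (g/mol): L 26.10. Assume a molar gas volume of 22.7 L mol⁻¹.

184.5 g

n(T) = 642.0 / 22.7 = 28.28 mol
n(G) = 829.0 / 22.7 = 36.52 mol
n/ν for T = 28.28/4 = 7.070
n/ν for G = 36.52/3 = 12.17
Smallest n/ν is T → limiting reagent.
n(L) = (1/4) × 28.28 = 7.070 mol
mass = 7.070 × 26.10 = 184.5 g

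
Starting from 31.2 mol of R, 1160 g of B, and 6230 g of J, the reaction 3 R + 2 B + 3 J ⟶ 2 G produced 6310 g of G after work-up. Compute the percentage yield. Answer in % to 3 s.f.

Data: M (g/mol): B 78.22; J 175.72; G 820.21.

51.9 %

n(R) = 31.20 mol
n(B) = 1160 / 78.22 = 14.83 mol
n(J) = 6230 / 175.72 = 35.45 mol
n/ν → R: 10.40, B: 7.415, J: 11.82; B is limiting.
theoretical n(G) = (2/2) × 14.83 = 14.83 mol → 12160 g
% yield = 6310 / 12160 × 100 = 51.89 %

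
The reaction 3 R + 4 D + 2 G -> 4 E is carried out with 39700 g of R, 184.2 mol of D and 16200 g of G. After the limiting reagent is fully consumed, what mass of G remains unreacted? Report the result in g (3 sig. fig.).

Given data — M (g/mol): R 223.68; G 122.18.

4950 g

n(R) = 39700 / 223.68 = 177.5 mol
n(D) = 184.2 mol
n(G) = 16200 / 122.18 = 132.6 mol
n/ν for R = 177.5/3 = 59.17
n/ν for D = 184.2/4 = 46.05
n/ν for G = 132.6/2 = 66.30
Smallest n/ν is D → limiting reagent.
G consumed = (2/4) × 184.2 = 92.10 mol
G remaining = 132.6 − 92.10 = 40.50 mol
mass = 40.50 × 122.18 = 4948 g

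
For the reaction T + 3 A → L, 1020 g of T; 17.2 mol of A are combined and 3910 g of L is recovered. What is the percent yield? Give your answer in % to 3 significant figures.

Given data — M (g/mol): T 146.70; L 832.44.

n(T) = 1020 / 146.70 = 6.953 mol
n(A) = 17.20 mol
n/ν for T = 6.953/1 = 6.953
n/ν for A = 17.20/3 = 5.733
Smallest n/ν is A → limiting reagent.
theoretical n(L) = (1/3) × 17.20 = 5.733 mol → 4772 g
% yield = 3910 / 4772 × 100 = 81.94 %

81.9 %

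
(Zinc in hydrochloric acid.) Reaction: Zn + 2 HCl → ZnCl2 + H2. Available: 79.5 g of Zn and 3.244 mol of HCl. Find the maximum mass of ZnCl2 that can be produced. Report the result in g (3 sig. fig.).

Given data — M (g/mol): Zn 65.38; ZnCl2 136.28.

166 g

n(Zn) = 79.50 / 65.38 = 1.216 mol
n(HCl) = 3.244 mol
n/ν → Zn: 1.216, HCl: 1.622; Zn is limiting.
n(ZnCl2) = (1/1) × 1.216 = 1.216 mol
mass = 1.216 × 136.28 = 165.7 g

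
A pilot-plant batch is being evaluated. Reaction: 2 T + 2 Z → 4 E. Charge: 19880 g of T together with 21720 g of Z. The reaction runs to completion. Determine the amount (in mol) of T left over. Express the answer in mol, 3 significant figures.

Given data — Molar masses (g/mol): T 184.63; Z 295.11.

34.1 mol

n(T) = 19880 / 184.63 = 107.7 mol
n(Z) = 21720 / 295.11 = 73.60 mol
n/ν → T: 53.85, Z: 36.80; Z is limiting.
T consumed = (2/2) × 73.60 = 73.60 mol
T remaining = 107.7 − 73.60 = 34.10 mol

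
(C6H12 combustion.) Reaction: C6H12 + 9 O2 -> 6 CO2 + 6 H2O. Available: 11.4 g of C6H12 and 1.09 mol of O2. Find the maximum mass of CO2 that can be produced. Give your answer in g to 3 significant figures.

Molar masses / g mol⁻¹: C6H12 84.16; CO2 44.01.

32.0 g

n(C6H12) = 11.40 / 84.16 = 0.1355 mol
n(O2) = 1.090 mol
n/ν → C6H12: 0.1355, O2: 0.1211; O2 is limiting.
n(CO2) = (6/9) × 1.090 = 0.7267 mol
mass = 0.7267 × 44.01 = 31.98 g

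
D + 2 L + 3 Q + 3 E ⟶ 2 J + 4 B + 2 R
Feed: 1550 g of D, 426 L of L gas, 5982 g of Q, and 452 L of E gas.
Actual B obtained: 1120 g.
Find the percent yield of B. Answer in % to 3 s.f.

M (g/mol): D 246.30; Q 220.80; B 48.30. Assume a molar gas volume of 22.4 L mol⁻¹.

92.1 %

n(D) = 1550 / 246.30 = 6.293 mol
n(L) = 426.0 / 22.4 = 19.02 mol
n(Q) = 5982 / 220.80 = 27.09 mol
n(E) = 452.0 / 22.4 = 20.18 mol
n/ν for D = 6.293/1 = 6.293
n/ν for L = 19.02/2 = 9.510
n/ν for Q = 27.09/3 = 9.030
n/ν for E = 20.18/3 = 6.727
Smallest n/ν is D → limiting reagent.
theoretical n(B) = (4/1) × 6.293 = 25.17 mol → 1216 g
% yield = 1120 / 1216 × 100 = 92.11 %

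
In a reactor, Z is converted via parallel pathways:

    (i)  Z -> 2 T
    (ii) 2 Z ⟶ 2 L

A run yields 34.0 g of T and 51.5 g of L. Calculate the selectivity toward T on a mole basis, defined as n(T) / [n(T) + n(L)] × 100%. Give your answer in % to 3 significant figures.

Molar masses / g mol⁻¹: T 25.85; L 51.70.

n(T) = 34.0 / 25.85 = 1.315 mol
n(L) = 51.5 / 51.70 = 0.9961 mol
selectivity = 1.315/(1.315+0.9961) × 100 = 56.90 %

56.9 %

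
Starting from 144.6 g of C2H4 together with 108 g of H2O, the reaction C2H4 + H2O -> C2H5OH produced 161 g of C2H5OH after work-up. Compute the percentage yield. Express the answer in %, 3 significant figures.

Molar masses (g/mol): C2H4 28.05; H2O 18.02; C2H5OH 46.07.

67.8 %

n(C2H4) = 144.6 / 28.05 = 5.155 mol
n(H2O) = 108.0 / 18.02 = 5.993 mol
n/ν for C2H4 = 5.155/1 = 5.155
n/ν for H2O = 5.993/1 = 5.993
Smallest n/ν is C2H4 → limiting reagent.
theoretical n(C2H5OH) = (1/1) × 5.155 = 5.155 mol → 237.5 g
% yield = 161 / 237.5 × 100 = 67.79 %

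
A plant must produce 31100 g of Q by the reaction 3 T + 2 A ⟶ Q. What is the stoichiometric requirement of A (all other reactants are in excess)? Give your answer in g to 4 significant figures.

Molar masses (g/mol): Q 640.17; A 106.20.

n(Q) = 31100 / 640.17 = 48.58 mol
n(A) = (2/1) × 48.58 = 97.16 mol
mass = 97.16 × 106.20 = 10320 g

10320 g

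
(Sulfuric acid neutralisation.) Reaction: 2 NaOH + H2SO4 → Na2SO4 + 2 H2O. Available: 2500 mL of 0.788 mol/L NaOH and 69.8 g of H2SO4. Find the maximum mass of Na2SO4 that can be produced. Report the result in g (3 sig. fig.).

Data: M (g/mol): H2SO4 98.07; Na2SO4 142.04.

101 g

n(NaOH) = 0.788 × 2500/1000 = 1.970 mol
n(H2SO4) = 69.80 / 98.07 = 0.7117 mol
n/ν for NaOH = 1.970/2 = 0.9850
n/ν for H2SO4 = 0.7117/1 = 0.7117
Smallest n/ν is H2SO4 → limiting reagent.
n(Na2SO4) = (1/1) × 0.7117 = 0.7117 mol
mass = 0.7117 × 142.04 = 101.1 g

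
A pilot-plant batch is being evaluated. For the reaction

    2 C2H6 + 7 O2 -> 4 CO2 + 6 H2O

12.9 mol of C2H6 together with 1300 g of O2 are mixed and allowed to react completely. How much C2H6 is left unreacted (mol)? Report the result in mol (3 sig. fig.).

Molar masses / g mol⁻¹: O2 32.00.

n(C2H6) = 12.90 mol
n(O2) = 1300 / 32.00 = 40.63 mol
n/ν for C2H6 = 12.90/2 = 6.450
n/ν for O2 = 40.63/7 = 5.804
Smallest n/ν is O2 → limiting reagent.
C2H6 consumed = (2/7) × 40.63 = 11.61 mol
C2H6 remaining = 12.90 − 11.61 = 1.290 mol

1.29 mol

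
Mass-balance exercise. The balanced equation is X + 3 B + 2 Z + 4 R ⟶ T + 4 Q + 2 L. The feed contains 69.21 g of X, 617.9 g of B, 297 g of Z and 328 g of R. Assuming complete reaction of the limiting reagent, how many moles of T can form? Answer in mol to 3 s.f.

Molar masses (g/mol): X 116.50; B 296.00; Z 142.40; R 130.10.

n(X) = 69.21 / 116.50 = 0.5941 mol
n(B) = 617.9 / 296.00 = 2.088 mol
n(Z) = 297.0 / 142.40 = 2.086 mol
n(R) = 328.0 / 130.10 = 2.521 mol
n/ν → X: 0.5941, B: 0.6960, Z: 1.043, R: 0.6303; X is limiting.
n(T) = (1/1) × 0.5941 = 0.5941 mol

0.594 mol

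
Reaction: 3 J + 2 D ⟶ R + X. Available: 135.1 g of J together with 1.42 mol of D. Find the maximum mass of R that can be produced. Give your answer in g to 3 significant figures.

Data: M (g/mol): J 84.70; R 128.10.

68.1 g

n(J) = 135.1 / 84.70 = 1.595 mol
n(D) = 1.420 mol
n/ν → J: 0.5317, D: 0.7100; J is limiting.
n(R) = (1/3) × 1.595 = 0.5317 mol
mass = 0.5317 × 128.10 = 68.11 g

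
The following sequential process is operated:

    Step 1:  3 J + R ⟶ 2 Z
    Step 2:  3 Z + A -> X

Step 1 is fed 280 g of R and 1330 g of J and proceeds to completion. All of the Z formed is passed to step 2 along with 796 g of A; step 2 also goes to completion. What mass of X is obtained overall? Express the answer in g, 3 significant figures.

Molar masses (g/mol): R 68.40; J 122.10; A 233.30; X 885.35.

2140 g

Step 1:
n(R) = 280.0 / 68.40 = 4.094 mol
n(J) = 1330 / 122.10 = 10.89 mol
n/ν for R = 4.094/1 = 4.094
n/ν for J = 10.89/3 = 3.630
Smallest n/ν is J → limiting reagent.
n(Z) produced = (2/3) × 10.89 = 7.260 mol
Step 2:
n(Z) available = 7.260 mol
n(A) = 796.0 / 233.30 = 3.412 mol
n/ν for Z = 7.260/3 = 2.420
n/ν for A = 3.412/1 = 3.412
Smallest n/ν is Z → limiting reagent.
n(X) = (1/3) × 7.260 = 2.420 mol
mass = 2.420 × 885.35 = 2143 g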